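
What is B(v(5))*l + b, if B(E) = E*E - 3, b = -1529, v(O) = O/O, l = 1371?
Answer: -4271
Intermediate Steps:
v(O) = 1
B(E) = -3 + E² (B(E) = E² - 3 = -3 + E²)
B(v(5))*l + b = (-3 + 1²)*1371 - 1529 = (-3 + 1)*1371 - 1529 = -2*1371 - 1529 = -2742 - 1529 = -4271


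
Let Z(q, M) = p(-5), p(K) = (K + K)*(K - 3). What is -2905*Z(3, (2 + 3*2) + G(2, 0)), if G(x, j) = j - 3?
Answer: -232400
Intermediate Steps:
G(x, j) = -3 + j
p(K) = 2*K*(-3 + K) (p(K) = (2*K)*(-3 + K) = 2*K*(-3 + K))
Z(q, M) = 80 (Z(q, M) = 2*(-5)*(-3 - 5) = 2*(-5)*(-8) = 80)
-2905*Z(3, (2 + 3*2) + G(2, 0)) = -2905*80 = -232400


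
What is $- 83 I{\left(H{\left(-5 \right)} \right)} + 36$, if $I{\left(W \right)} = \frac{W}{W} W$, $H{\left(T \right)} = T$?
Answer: $451$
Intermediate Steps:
$I{\left(W \right)} = W$ ($I{\left(W \right)} = 1 W = W$)
$- 83 I{\left(H{\left(-5 \right)} \right)} + 36 = \left(-83\right) \left(-5\right) + 36 = 415 + 36 = 451$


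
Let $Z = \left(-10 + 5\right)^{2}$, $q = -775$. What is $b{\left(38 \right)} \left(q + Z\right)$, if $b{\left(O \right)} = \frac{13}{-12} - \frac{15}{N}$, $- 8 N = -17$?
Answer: $\frac{207625}{34} \approx 6106.6$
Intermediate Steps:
$N = \frac{17}{8}$ ($N = \left(- \frac{1}{8}\right) \left(-17\right) = \frac{17}{8} \approx 2.125$)
$Z = 25$ ($Z = \left(-5\right)^{2} = 25$)
$b{\left(O \right)} = - \frac{1661}{204}$ ($b{\left(O \right)} = \frac{13}{-12} - \frac{15}{\frac{17}{8}} = 13 \left(- \frac{1}{12}\right) - \frac{120}{17} = - \frac{13}{12} - \frac{120}{17} = - \frac{1661}{204}$)
$b{\left(38 \right)} \left(q + Z\right) = - \frac{1661 \left(-775 + 25\right)}{204} = \left(- \frac{1661}{204}\right) \left(-750\right) = \frac{207625}{34}$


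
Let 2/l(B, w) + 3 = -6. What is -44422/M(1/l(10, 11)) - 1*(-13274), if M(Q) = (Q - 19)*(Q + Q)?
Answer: 5526058/423 ≈ 13064.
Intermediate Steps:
l(B, w) = -2/9 (l(B, w) = 2/(-3 - 6) = 2/(-9) = 2*(-⅑) = -2/9)
M(Q) = 2*Q*(-19 + Q) (M(Q) = (-19 + Q)*(2*Q) = 2*Q*(-19 + Q))
-44422/M(1/l(10, 11)) - 1*(-13274) = -44422*(-1/(9*(-19 + 1/(-2/9)))) - 1*(-13274) = -44422*(-1/(9*(-19 - 9/2))) + 13274 = -44422/(2*(-9/2)*(-47/2)) + 13274 = -44422/423/2 + 13274 = -44422*2/423 + 13274 = -88844/423 + 13274 = 5526058/423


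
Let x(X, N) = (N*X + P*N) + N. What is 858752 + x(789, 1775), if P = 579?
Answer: 3288727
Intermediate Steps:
x(X, N) = 580*N + N*X (x(X, N) = (N*X + 579*N) + N = (579*N + N*X) + N = 580*N + N*X)
858752 + x(789, 1775) = 858752 + 1775*(580 + 789) = 858752 + 1775*1369 = 858752 + 2429975 = 3288727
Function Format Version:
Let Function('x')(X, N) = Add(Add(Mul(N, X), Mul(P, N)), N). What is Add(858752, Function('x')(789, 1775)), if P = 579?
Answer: 3288727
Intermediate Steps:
Function('x')(X, N) = Add(Mul(580, N), Mul(N, X)) (Function('x')(X, N) = Add(Add(Mul(N, X), Mul(579, N)), N) = Add(Add(Mul(579, N), Mul(N, X)), N) = Add(Mul(580, N), Mul(N, X)))
Add(858752, Function('x')(789, 1775)) = Add(858752, Mul(1775, Add(580, 789))) = Add(858752, Mul(1775, 1369)) = Add(858752, 2429975) = 3288727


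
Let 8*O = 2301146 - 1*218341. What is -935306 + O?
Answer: -5399643/8 ≈ -6.7496e+5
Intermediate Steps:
O = 2082805/8 (O = (2301146 - 1*218341)/8 = (2301146 - 218341)/8 = (⅛)*2082805 = 2082805/8 ≈ 2.6035e+5)
-935306 + O = -935306 + 2082805/8 = -5399643/8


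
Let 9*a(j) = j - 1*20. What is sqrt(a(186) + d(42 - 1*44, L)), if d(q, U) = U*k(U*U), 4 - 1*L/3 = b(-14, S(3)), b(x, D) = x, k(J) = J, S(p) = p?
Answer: sqrt(1417342)/3 ≈ 396.84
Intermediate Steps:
L = 54 (L = 12 - 3*(-14) = 12 + 42 = 54)
a(j) = -20/9 + j/9 (a(j) = (j - 1*20)/9 = (j - 20)/9 = (-20 + j)/9 = -20/9 + j/9)
d(q, U) = U**3 (d(q, U) = U*(U*U) = U*U**2 = U**3)
sqrt(a(186) + d(42 - 1*44, L)) = sqrt((-20/9 + (1/9)*186) + 54**3) = sqrt((-20/9 + 62/3) + 157464) = sqrt(166/9 + 157464) = sqrt(1417342/9) = sqrt(1417342)/3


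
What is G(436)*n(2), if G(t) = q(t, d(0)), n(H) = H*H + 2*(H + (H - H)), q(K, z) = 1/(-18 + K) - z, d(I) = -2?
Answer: 3348/209 ≈ 16.019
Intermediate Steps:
n(H) = H² + 2*H (n(H) = H² + 2*(H + 0) = H² + 2*H)
G(t) = (-35 + 2*t)/(-18 + t) (G(t) = (1 + 18*(-2) - 1*t*(-2))/(-18 + t) = (1 - 36 + 2*t)/(-18 + t) = (-35 + 2*t)/(-18 + t))
G(436)*n(2) = ((-35 + 2*436)/(-18 + 436))*(2*(2 + 2)) = ((-35 + 872)/418)*(2*4) = ((1/418)*837)*8 = (837/418)*8 = 3348/209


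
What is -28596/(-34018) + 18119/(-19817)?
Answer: -24842605/337067353 ≈ -0.073702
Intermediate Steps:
-28596/(-34018) + 18119/(-19817) = -28596*(-1/34018) + 18119*(-1/19817) = 14298/17009 - 18119/19817 = -24842605/337067353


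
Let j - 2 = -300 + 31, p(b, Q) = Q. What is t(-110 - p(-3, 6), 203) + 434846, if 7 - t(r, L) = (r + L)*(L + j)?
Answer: 440421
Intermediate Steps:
j = -267 (j = 2 + (-300 + 31) = 2 - 269 = -267)
t(r, L) = 7 - (-267 + L)*(L + r) (t(r, L) = 7 - (r + L)*(L - 267) = 7 - (L + r)*(-267 + L) = 7 - (-267 + L)*(L + r))
t(-110 - p(-3, 6), 203) + 434846 = (7 - 1*203² + 267*203 + 267*(-110 - 1*6) - 1*203*(-110 - 1*6)) + 434846 = (7 - 1*41209 + 54201 + 267*(-110 - 6) - 1*203*(-110 - 6)) + 434846 = (7 - 41209 + 54201 + 267*(-116) - 1*203*(-116)) + 434846 = (7 - 41209 + 54201 - 30972 + 23548) + 434846 = 5575 + 434846 = 440421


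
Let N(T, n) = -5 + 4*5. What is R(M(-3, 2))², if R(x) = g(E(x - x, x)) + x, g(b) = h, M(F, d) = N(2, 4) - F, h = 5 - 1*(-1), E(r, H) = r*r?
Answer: 576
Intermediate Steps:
E(r, H) = r²
N(T, n) = 15 (N(T, n) = -5 + 20 = 15)
h = 6 (h = 5 + 1 = 6)
M(F, d) = 15 - F
g(b) = 6
R(x) = 6 + x
R(M(-3, 2))² = (6 + (15 - 1*(-3)))² = (6 + (15 + 3))² = (6 + 18)² = 24² = 576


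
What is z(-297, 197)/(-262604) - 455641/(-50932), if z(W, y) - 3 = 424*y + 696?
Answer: 7210206225/835934183 ≈ 8.6253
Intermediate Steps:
z(W, y) = 699 + 424*y (z(W, y) = 3 + (424*y + 696) = 3 + (696 + 424*y) = 699 + 424*y)
z(-297, 197)/(-262604) - 455641/(-50932) = (699 + 424*197)/(-262604) - 455641/(-50932) = (699 + 83528)*(-1/262604) - 455641*(-1/50932) = 84227*(-1/262604) + 455641/50932 = -84227/262604 + 455641/50932 = 7210206225/835934183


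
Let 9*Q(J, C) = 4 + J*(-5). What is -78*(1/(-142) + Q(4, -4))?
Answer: 29653/213 ≈ 139.22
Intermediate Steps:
Q(J, C) = 4/9 - 5*J/9 (Q(J, C) = (4 + J*(-5))/9 = (4 - 5*J)/9 = 4/9 - 5*J/9)
-78*(1/(-142) + Q(4, -4)) = -78*(1/(-142) + (4/9 - 5/9*4)) = -78*(-1/142 + (4/9 - 20/9)) = -78*(-1/142 - 16/9) = -78*(-2281/1278) = 29653/213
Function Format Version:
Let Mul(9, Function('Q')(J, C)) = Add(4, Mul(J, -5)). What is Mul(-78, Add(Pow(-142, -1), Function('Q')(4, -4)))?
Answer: Rational(29653, 213) ≈ 139.22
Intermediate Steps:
Function('Q')(J, C) = Add(Rational(4, 9), Mul(Rational(-5, 9), J)) (Function('Q')(J, C) = Mul(Rational(1, 9), Add(4, Mul(J, -5))) = Mul(Rational(1, 9), Add(4, Mul(-5, J))) = Add(Rational(4, 9), Mul(Rational(-5, 9), J)))
Mul(-78, Add(Pow(-142, -1), Function('Q')(4, -4))) = Mul(-78, Add(Pow(-142, -1), Add(Rational(4, 9), Mul(Rational(-5, 9), 4)))) = Mul(-78, Add(Rational(-1, 142), Add(Rational(4, 9), Rational(-20, 9)))) = Mul(-78, Add(Rational(-1, 142), Rational(-16, 9))) = Mul(-78, Rational(-2281, 1278)) = Rational(29653, 213)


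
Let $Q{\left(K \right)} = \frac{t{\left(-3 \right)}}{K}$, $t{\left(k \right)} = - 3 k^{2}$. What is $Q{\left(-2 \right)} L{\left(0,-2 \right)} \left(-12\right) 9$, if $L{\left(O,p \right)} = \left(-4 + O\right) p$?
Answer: $-11664$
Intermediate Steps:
$L{\left(O,p \right)} = p \left(-4 + O\right)$
$Q{\left(K \right)} = - \frac{27}{K}$ ($Q{\left(K \right)} = \frac{\left(-3\right) \left(-3\right)^{2}}{K} = \frac{\left(-3\right) 9}{K} = - \frac{27}{K}$)
$Q{\left(-2 \right)} L{\left(0,-2 \right)} \left(-12\right) 9 = - \frac{27}{-2} \left(- 2 \left(-4 + 0\right)\right) \left(-12\right) 9 = \left(-27\right) \left(- \frac{1}{2}\right) \left(\left(-2\right) \left(-4\right)\right) \left(-12\right) 9 = \frac{27}{2} \cdot 8 \left(-12\right) 9 = 108 \left(-12\right) 9 = \left(-1296\right) 9 = -11664$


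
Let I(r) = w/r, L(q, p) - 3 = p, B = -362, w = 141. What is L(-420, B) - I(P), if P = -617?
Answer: -221362/617 ≈ -358.77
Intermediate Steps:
L(q, p) = 3 + p
I(r) = 141/r
L(-420, B) - I(P) = (3 - 362) - 141/(-617) = -359 - 141*(-1)/617 = -359 - 1*(-141/617) = -359 + 141/617 = -221362/617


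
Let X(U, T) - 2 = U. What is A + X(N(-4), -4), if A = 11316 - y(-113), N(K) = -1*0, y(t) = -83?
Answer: 11401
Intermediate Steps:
N(K) = 0
X(U, T) = 2 + U
A = 11399 (A = 11316 - 1*(-83) = 11316 + 83 = 11399)
A + X(N(-4), -4) = 11399 + (2 + 0) = 11399 + 2 = 11401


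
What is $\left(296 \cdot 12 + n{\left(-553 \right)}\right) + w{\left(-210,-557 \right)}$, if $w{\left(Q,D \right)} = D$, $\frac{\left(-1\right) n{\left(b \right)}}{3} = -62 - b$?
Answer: $1522$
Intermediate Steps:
$n{\left(b \right)} = 186 + 3 b$ ($n{\left(b \right)} = - 3 \left(-62 - b\right) = 186 + 3 b$)
$\left(296 \cdot 12 + n{\left(-553 \right)}\right) + w{\left(-210,-557 \right)} = \left(296 \cdot 12 + \left(186 + 3 \left(-553\right)\right)\right) - 557 = \left(3552 + \left(186 - 1659\right)\right) - 557 = \left(3552 - 1473\right) - 557 = 2079 - 557 = 1522$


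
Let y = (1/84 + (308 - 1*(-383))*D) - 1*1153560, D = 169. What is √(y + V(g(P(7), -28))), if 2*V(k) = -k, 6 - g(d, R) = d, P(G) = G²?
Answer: I*√1828843737/42 ≈ 1018.2*I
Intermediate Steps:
g(d, R) = 6 - d
V(k) = -k/2 (V(k) = (-k)/2 = -k/2)
y = -87089603/84 (y = (1/84 + (308 - 1*(-383))*169) - 1*1153560 = (1/84 + (308 + 383)*169) - 1153560 = (1/84 + 691*169) - 1153560 = (1/84 + 116779) - 1153560 = 9809437/84 - 1153560 = -87089603/84 ≈ -1.0368e+6)
√(y + V(g(P(7), -28))) = √(-87089603/84 - (6 - 1*7²)/2) = √(-87089603/84 - (6 - 1*49)/2) = √(-87089603/84 - (6 - 49)/2) = √(-87089603/84 - ½*(-43)) = √(-87089603/84 + 43/2) = √(-87087797/84) = I*√1828843737/42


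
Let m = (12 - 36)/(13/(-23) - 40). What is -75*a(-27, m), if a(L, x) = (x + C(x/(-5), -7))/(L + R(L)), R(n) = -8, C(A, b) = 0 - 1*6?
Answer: -25230/2177 ≈ -11.589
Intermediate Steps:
C(A, b) = -6 (C(A, b) = 0 - 6 = -6)
m = 184/311 (m = -24/(13*(-1/23) - 40) = -24/(-13/23 - 40) = -24/(-933/23) = -24*(-23/933) = 184/311 ≈ 0.59164)
a(L, x) = (-6 + x)/(-8 + L) (a(L, x) = (x - 6)/(L - 8) = (-6 + x)/(-8 + L))
-75*a(-27, m) = -75*(-6 + 184/311)/(-8 - 27) = -75*(-1682)/((-35)*311) = -(-15)*(-1682)/(7*311) = -75*1682/10885 = -25230/2177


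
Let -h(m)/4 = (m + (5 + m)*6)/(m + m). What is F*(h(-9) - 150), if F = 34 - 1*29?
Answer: -2360/3 ≈ -786.67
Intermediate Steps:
F = 5 (F = 34 - 29 = 5)
h(m) = -2*(30 + 7*m)/m (h(m) = -4*(m + (5 + m)*6)/(m + m) = -4*(m + (30 + 6*m))/(2*m) = -4*(30 + 7*m)*1/(2*m) = -2*(30 + 7*m)/m)
F*(h(-9) - 150) = 5*((-14 - 60/(-9)) - 150) = 5*((-14 - 60*(-1/9)) - 150) = 5*((-14 + 20/3) - 150) = 5*(-22/3 - 150) = 5*(-472/3) = -2360/3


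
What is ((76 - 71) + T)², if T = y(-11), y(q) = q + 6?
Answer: 0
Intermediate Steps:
y(q) = 6 + q
T = -5 (T = 6 - 11 = -5)
((76 - 71) + T)² = ((76 - 71) - 5)² = (5 - 5)² = 0² = 0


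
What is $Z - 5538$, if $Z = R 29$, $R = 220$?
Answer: $842$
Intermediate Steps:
$Z = 6380$ ($Z = 220 \cdot 29 = 6380$)
$Z - 5538 = 6380 - 5538 = 842$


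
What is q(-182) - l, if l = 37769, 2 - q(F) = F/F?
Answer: -37768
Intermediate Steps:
q(F) = 1 (q(F) = 2 - F/F = 2 - 1*1 = 2 - 1 = 1)
q(-182) - l = 1 - 1*37769 = 1 - 37769 = -37768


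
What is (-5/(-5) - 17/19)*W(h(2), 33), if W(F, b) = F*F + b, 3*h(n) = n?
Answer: 602/171 ≈ 3.5205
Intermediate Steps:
h(n) = n/3
W(F, b) = b + F² (W(F, b) = F² + b = b + F²)
(-5/(-5) - 17/19)*W(h(2), 33) = (-5/(-5) - 17/19)*(33 + ((⅓)*2)²) = (-5*(-⅕) - 17*1/19)*(33 + (⅔)²) = (1 - 17/19)*(33 + 4/9) = (2/19)*(301/9) = 602/171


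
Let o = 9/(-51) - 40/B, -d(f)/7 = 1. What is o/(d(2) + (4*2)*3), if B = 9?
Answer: -707/2601 ≈ -0.27182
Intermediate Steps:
d(f) = -7 (d(f) = -7*1 = -7)
o = -707/153 (o = 9/(-51) - 40/9 = 9*(-1/51) - 40*1/9 = -3/17 - 40/9 = -707/153 ≈ -4.6209)
o/(d(2) + (4*2)*3) = -707/(153*(-7 + (4*2)*3)) = -707/(153*(-7 + 8*3)) = -707/(153*(-7 + 24)) = -707/153/17 = -707/153*1/17 = -707/2601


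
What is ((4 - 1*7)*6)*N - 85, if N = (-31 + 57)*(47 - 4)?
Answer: -20209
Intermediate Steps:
N = 1118 (N = 26*43 = 1118)
((4 - 1*7)*6)*N - 85 = ((4 - 1*7)*6)*1118 - 85 = ((4 - 7)*6)*1118 - 85 = -3*6*1118 - 85 = -18*1118 - 85 = -20124 - 85 = -20209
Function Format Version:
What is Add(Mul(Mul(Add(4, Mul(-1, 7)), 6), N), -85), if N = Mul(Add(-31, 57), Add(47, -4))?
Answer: -20209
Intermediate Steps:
N = 1118 (N = Mul(26, 43) = 1118)
Add(Mul(Mul(Add(4, Mul(-1, 7)), 6), N), -85) = Add(Mul(Mul(Add(4, Mul(-1, 7)), 6), 1118), -85) = Add(Mul(Mul(Add(4, -7), 6), 1118), -85) = Add(Mul(Mul(-3, 6), 1118), -85) = Add(Mul(-18, 1118), -85) = Add(-20124, -85) = -20209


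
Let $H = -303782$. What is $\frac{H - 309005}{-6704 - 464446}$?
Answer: $\frac{612787}{471150} \approx 1.3006$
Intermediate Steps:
$\frac{H - 309005}{-6704 - 464446} = \frac{-303782 - 309005}{-6704 - 464446} = - \frac{612787}{-471150} = \left(-612787\right) \left(- \frac{1}{471150}\right) = \frac{612787}{471150}$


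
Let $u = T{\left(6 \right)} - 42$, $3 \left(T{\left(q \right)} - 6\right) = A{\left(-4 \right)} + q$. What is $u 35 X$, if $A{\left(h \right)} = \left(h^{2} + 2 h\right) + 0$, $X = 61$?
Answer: $- \frac{200690}{3} \approx -66897.0$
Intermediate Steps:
$A{\left(h \right)} = h^{2} + 2 h$
$T{\left(q \right)} = \frac{26}{3} + \frac{q}{3}$ ($T{\left(q \right)} = 6 + \frac{- 4 \left(2 - 4\right) + q}{3} = 6 + \frac{\left(-4\right) \left(-2\right) + q}{3} = 6 + \frac{8 + q}{3} = 6 + \left(\frac{8}{3} + \frac{q}{3}\right) = \frac{26}{3} + \frac{q}{3}$)
$u = - \frac{94}{3}$ ($u = \left(\frac{26}{3} + \frac{1}{3} \cdot 6\right) - 42 = \left(\frac{26}{3} + 2\right) - 42 = \frac{32}{3} - 42 = - \frac{94}{3} \approx -31.333$)
$u 35 X = \left(- \frac{94}{3}\right) 35 \cdot 61 = \left(- \frac{3290}{3}\right) 61 = - \frac{200690}{3}$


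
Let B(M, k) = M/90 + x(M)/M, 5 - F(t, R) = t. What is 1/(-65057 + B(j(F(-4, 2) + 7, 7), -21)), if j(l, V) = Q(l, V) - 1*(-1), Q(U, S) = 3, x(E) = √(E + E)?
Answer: -263480670/17141250235913 - 2025*√2/17141250235913 ≈ -1.5371e-5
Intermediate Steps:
x(E) = √2*√E (x(E) = √(2*E) = √2*√E)
F(t, R) = 5 - t
j(l, V) = 4 (j(l, V) = 3 - 1*(-1) = 3 + 1 = 4)
B(M, k) = M/90 + √2/√M (B(M, k) = M/90 + (√2*√M)/M = M*(1/90) + √2/√M = M/90 + √2/√M)
1/(-65057 + B(j(F(-4, 2) + 7, 7), -21)) = 1/(-65057 + ((1/90)*4 + √2/√4)) = 1/(-65057 + (2/45 + √2*(½))) = 1/(-65057 + (2/45 + √2/2)) = 1/(-2927563/45 + √2/2)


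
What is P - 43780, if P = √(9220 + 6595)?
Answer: -43780 + √15815 ≈ -43654.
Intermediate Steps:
P = √15815 ≈ 125.76
P - 43780 = √15815 - 43780 = -43780 + √15815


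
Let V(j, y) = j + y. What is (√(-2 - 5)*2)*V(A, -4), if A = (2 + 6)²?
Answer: 120*I*√7 ≈ 317.49*I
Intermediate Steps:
A = 64 (A = 8² = 64)
(√(-2 - 5)*2)*V(A, -4) = (√(-2 - 5)*2)*(64 - 4) = (√(-7)*2)*60 = ((I*√7)*2)*60 = (2*I*√7)*60 = 120*I*√7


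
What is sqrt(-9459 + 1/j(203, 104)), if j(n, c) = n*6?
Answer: I*sqrt(14032652298)/1218 ≈ 97.257*I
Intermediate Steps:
j(n, c) = 6*n
sqrt(-9459 + 1/j(203, 104)) = sqrt(-9459 + 1/(6*203)) = sqrt(-9459 + 1/1218) = sqrt(-11521061/1218) = I*sqrt(14032652298)/1218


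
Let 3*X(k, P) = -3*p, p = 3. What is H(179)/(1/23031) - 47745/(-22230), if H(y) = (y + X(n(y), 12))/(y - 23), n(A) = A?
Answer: 12837005/494 ≈ 25986.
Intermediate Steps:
X(k, P) = -3 (X(k, P) = (-3*3)/3 = (⅓)*(-9) = -3)
H(y) = (-3 + y)/(-23 + y) (H(y) = (y - 3)/(y - 23) = (-3 + y)/(-23 + y))
H(179)/(1/23031) - 47745/(-22230) = ((-3 + 179)/(-23 + 179))/(1/23031) - 47745/(-22230) = (176/156)/(1/23031) - 47745*(-1/22230) = ((1/156)*176)*23031 + 1061/494 = (44/39)*23031 + 1061/494 = 337788/13 + 1061/494 = 12837005/494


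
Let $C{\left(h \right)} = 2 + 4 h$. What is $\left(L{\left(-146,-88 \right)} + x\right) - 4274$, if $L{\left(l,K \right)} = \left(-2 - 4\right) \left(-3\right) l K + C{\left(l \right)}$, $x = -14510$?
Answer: $211898$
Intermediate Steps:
$L{\left(l,K \right)} = 2 + 4 l + 18 K l$ ($L{\left(l,K \right)} = \left(-2 - 4\right) \left(-3\right) l K + \left(2 + 4 l\right) = \left(-6\right) \left(-3\right) l K + \left(2 + 4 l\right) = 18 l K + \left(2 + 4 l\right) = 18 K l + \left(2 + 4 l\right) = 2 + 4 l + 18 K l$)
$\left(L{\left(-146,-88 \right)} + x\right) - 4274 = \left(\left(2 + 4 \left(-146\right) + 18 \left(-88\right) \left(-146\right)\right) - 14510\right) - 4274 = \left(\left(2 - 584 + 231264\right) - 14510\right) - 4274 = \left(230682 - 14510\right) - 4274 = 216172 - 4274 = 211898$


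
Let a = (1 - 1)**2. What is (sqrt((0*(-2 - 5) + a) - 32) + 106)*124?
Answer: 13144 + 496*I*sqrt(2) ≈ 13144.0 + 701.45*I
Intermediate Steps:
a = 0 (a = 0**2 = 0)
(sqrt((0*(-2 - 5) + a) - 32) + 106)*124 = (sqrt((0*(-2 - 5) + 0) - 32) + 106)*124 = (sqrt((0*(-7) + 0) - 32) + 106)*124 = (sqrt((0 + 0) - 32) + 106)*124 = (sqrt(0 - 32) + 106)*124 = (sqrt(-32) + 106)*124 = (4*I*sqrt(2) + 106)*124 = (106 + 4*I*sqrt(2))*124 = 13144 + 496*I*sqrt(2)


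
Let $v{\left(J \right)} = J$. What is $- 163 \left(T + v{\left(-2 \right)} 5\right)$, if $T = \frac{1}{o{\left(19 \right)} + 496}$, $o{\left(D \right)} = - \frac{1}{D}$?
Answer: $\frac{15356393}{9423} \approx 1629.7$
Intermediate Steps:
$T = \frac{19}{9423}$ ($T = \frac{1}{- \frac{1}{19} + 496} = \frac{1}{\frac{9423}{19}} = \frac{19}{9423} \approx 0.0020163$)
$- 163 \left(T + v{\left(-2 \right)} 5\right) = - 163 \left(\frac{19}{9423} - 10\right) = \left(-163\right) \left(- \frac{94211}{9423}\right) = \frac{15356393}{9423}$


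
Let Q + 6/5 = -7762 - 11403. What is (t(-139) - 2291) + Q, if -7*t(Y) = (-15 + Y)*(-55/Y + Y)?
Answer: -17032014/695 ≈ -24507.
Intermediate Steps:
Q = -95831/5 (Q = -6/5 + (-7762 - 11403) = -6/5 - 19165 = -95831/5 ≈ -19166.)
t(Y) = -(-15 + Y)*(Y - 55/Y)/7 (t(Y) = -(-15 + Y)*(-55/Y + Y)/7 = -(-15 + Y)*(Y - 55/Y)/7)
(t(-139) - 2291) + Q = ((⅐)*(-825 - 139*(55 - 1*(-139)² + 15*(-139)))/(-139) - 2291) - 95831/5 = ((⅐)*(-1/139)*(-825 - 139*(55 - 1*19321 - 2085)) - 2291) - 95831/5 = ((⅐)*(-1/139)*(-825 - 139*(55 - 19321 - 2085)) - 2291) - 95831/5 = ((⅐)*(-1/139)*(-825 - 139*(-21351)) - 2291) - 95831/5 = ((⅐)*(-1/139)*(-825 + 2967789) - 2291) - 95831/5 = ((⅐)*(-1/139)*2966964 - 2291) - 95831/5 = (-423852/139 - 2291) - 95831/5 = -742301/139 - 95831/5 = -17032014/695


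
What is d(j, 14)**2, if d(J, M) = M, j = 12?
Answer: 196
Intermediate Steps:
d(j, 14)**2 = 14**2 = 196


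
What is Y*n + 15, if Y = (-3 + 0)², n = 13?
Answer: 132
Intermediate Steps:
Y = 9 (Y = (-3)² = 9)
Y*n + 15 = 9*13 + 15 = 117 + 15 = 132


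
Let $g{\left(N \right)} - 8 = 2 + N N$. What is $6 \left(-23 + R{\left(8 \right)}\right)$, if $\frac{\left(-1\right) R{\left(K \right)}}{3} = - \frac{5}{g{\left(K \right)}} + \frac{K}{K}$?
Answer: $- \frac{5727}{37} \approx -154.78$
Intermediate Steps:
$g{\left(N \right)} = 10 + N^{2}$ ($g{\left(N \right)} = 8 + \left(2 + N N\right) = 8 + \left(2 + N^{2}\right) = 10 + N^{2}$)
$R{\left(K \right)} = -3 + \frac{15}{10 + K^{2}}$ ($R{\left(K \right)} = - 3 \left(- \frac{5}{10 + K^{2}} + \frac{K}{K}\right) = - 3 \left(- \frac{5}{10 + K^{2}} + 1\right) = - 3 \left(1 - \frac{5}{10 + K^{2}}\right) = -3 + \frac{15}{10 + K^{2}}$)
$6 \left(-23 + R{\left(8 \right)}\right) = 6 \left(-23 - \left(3 - \frac{15}{10 + 8^{2}}\right)\right) = 6 \left(-23 - \left(3 - \frac{15}{10 + 64}\right)\right) = 6 \left(-23 - \left(3 - \frac{15}{74}\right)\right) = 6 \left(-23 + \left(-3 + 15 \cdot \frac{1}{74}\right)\right) = 6 \left(-23 + \left(-3 + \frac{15}{74}\right)\right) = 6 \left(-23 - \frac{207}{74}\right) = 6 \left(- \frac{1909}{74}\right) = - \frac{5727}{37}$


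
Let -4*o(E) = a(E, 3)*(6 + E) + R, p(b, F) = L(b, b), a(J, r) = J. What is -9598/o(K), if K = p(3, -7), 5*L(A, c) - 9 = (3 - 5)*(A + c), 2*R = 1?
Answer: -1919600/137 ≈ -14012.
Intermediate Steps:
R = ½ (R = (½)*1 = ½ ≈ 0.50000)
L(A, c) = 9/5 - 2*A/5 - 2*c/5 (L(A, c) = 9/5 + ((3 - 5)*(A + c))/5 = 9/5 + (-2*(A + c))/5 = 9/5 + (-2*A - 2*c)/5 = 9/5 + (-2*A/5 - 2*c/5) = 9/5 - 2*A/5 - 2*c/5)
p(b, F) = 9/5 - 4*b/5 (p(b, F) = 9/5 - 2*b/5 - 2*b/5 = 9/5 - 4*b/5)
K = -⅗ (K = 9/5 - ⅘*3 = 9/5 - 12/5 = -⅗ ≈ -0.60000)
o(E) = -⅛ - E*(6 + E)/4 (o(E) = -(E*(6 + E) + ½)/4 = -(½ + E*(6 + E))/4 = -⅛ - E*(6 + E)/4)
-9598/o(K) = -9598/(-⅛ - 3/2*(-⅗) - (-⅗)²/4) = -9598/(-⅛ + 9/10 - ¼*9/25) = -9598/(-⅛ + 9/10 - 9/100) = -9598/137/200 = -9598*200/137 = -1919600/137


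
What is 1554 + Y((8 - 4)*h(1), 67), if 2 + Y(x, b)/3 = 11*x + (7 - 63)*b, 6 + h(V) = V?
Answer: -10368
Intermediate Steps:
h(V) = -6 + V
Y(x, b) = -6 - 168*b + 33*x (Y(x, b) = -6 + 3*(11*x + (7 - 63)*b) = -6 + 3*(11*x - 56*b) = -6 + 3*(-56*b + 11*x) = -6 + (-168*b + 33*x) = -6 - 168*b + 33*x)
1554 + Y((8 - 4)*h(1), 67) = 1554 + (-6 - 168*67 + 33*((8 - 4)*(-6 + 1))) = 1554 + (-6 - 11256 + 33*(4*(-5))) = 1554 + (-6 - 11256 + 33*(-20)) = 1554 + (-6 - 11256 - 660) = 1554 - 11922 = -10368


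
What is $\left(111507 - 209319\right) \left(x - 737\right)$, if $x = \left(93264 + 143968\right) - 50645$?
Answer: $-18178360200$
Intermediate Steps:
$x = 186587$ ($x = 237232 - 50645 = 186587$)
$\left(111507 - 209319\right) \left(x - 737\right) = \left(111507 - 209319\right) \left(186587 - 737\right) = \left(-97812\right) 185850 = -18178360200$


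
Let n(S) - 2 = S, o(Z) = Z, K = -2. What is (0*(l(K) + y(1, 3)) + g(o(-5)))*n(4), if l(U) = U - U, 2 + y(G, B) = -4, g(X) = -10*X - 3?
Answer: 282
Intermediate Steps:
g(X) = -3 - 10*X
n(S) = 2 + S
y(G, B) = -6 (y(G, B) = -2 - 4 = -6)
l(U) = 0
(0*(l(K) + y(1, 3)) + g(o(-5)))*n(4) = (0*(0 - 6) + (-3 - 10*(-5)))*(2 + 4) = (0*(-6) + (-3 + 50))*6 = (0 + 47)*6 = 47*6 = 282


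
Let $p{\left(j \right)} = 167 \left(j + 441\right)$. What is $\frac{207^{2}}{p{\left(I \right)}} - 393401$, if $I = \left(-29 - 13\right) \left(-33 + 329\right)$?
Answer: $- \frac{262594788382}{667499} \approx -3.934 \cdot 10^{5}$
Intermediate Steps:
$I = -12432$ ($I = \left(-42\right) 296 = -12432$)
$p{\left(j \right)} = 73647 + 167 j$ ($p{\left(j \right)} = 167 \left(441 + j\right) = 73647 + 167 j$)
$\frac{207^{2}}{p{\left(I \right)}} - 393401 = \frac{207^{2}}{73647 + 167 \left(-12432\right)} - 393401 = \frac{42849}{73647 - 2076144} - 393401 = \frac{42849}{-2002497} - 393401 = 42849 \left(- \frac{1}{2002497}\right) - 393401 = - \frac{14283}{667499} - 393401 = - \frac{262594788382}{667499}$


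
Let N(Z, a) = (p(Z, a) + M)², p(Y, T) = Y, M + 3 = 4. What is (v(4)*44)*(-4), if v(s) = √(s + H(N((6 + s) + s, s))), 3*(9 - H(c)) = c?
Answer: -176*I*√62 ≈ -1385.8*I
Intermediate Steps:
M = 1 (M = -3 + 4 = 1)
N(Z, a) = (1 + Z)² (N(Z, a) = (Z + 1)² = (1 + Z)²)
H(c) = 9 - c/3
v(s) = √(9 + s - (7 + 2*s)²/3) (v(s) = √(s + (9 - (1 + ((6 + s) + s))²/3)) = √(s + (9 - (1 + (6 + 2*s))²/3)) = √(s + (9 - (7 + 2*s)²/3)) = √(9 + s - (7 + 2*s)²/3))
(v(4)*44)*(-4) = ((√(81 - 3*(7 + 2*4)² + 9*4)/3)*44)*(-4) = ((√(81 - 3*(7 + 8)² + 36)/3)*44)*(-4) = ((√(81 - 3*15² + 36)/3)*44)*(-4) = ((√(81 - 3*225 + 36)/3)*44)*(-4) = ((√(81 - 675 + 36)/3)*44)*(-4) = ((√(-558)/3)*44)*(-4) = (((3*I*√62)/3)*44)*(-4) = ((I*√62)*44)*(-4) = (44*I*√62)*(-4) = -176*I*√62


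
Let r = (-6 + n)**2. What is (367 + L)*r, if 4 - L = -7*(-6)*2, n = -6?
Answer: 41328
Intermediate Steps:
L = -80 (L = 4 - (-7*(-6))*2 = 4 - 42*2 = 4 - 1*84 = 4 - 84 = -80)
r = 144 (r = (-6 - 6)**2 = (-12)**2 = 144)
(367 + L)*r = (367 - 80)*144 = 287*144 = 41328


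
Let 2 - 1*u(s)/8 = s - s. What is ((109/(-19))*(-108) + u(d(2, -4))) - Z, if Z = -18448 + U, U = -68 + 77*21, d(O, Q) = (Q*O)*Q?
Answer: 333157/19 ≈ 17535.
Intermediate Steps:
d(O, Q) = O*Q² (d(O, Q) = (O*Q)*Q = O*Q²)
U = 1549 (U = -68 + 1617 = 1549)
u(s) = 16 (u(s) = 16 - 8*(s - s) = 16 - 8*0 = 16 + 0 = 16)
Z = -16899 (Z = -18448 + 1549 = -16899)
((109/(-19))*(-108) + u(d(2, -4))) - Z = ((109/(-19))*(-108) + 16) - 1*(-16899) = ((109*(-1/19))*(-108) + 16) + 16899 = (-109/19*(-108) + 16) + 16899 = (11772/19 + 16) + 16899 = 12076/19 + 16899 = 333157/19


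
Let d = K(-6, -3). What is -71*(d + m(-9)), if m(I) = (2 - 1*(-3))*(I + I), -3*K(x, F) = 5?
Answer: 19525/3 ≈ 6508.3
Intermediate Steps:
K(x, F) = -5/3 (K(x, F) = -1/3*5 = -5/3)
m(I) = 10*I (m(I) = (2 + 3)*(2*I) = 5*(2*I) = 10*I)
d = -5/3 ≈ -1.6667
-71*(d + m(-9)) = -71*(-5/3 + 10*(-9)) = -71*(-5/3 - 90) = -71*(-275/3) = 19525/3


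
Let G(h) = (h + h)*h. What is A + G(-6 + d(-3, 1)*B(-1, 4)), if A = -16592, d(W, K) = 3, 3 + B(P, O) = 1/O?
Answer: -129487/8 ≈ -16186.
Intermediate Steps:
B(P, O) = -3 + 1/O
G(h) = 2*h² (G(h) = (2*h)*h = 2*h²)
A + G(-6 + d(-3, 1)*B(-1, 4)) = -16592 + 2*(-6 + 3*(-3 + 1/4))² = -16592 + 2*(-6 + 3*(-3 + ¼))² = -16592 + 2*(-6 + 3*(-11/4))² = -16592 + 2*(-6 - 33/4)² = -16592 + 2*(-57/4)² = -16592 + 2*(3249/16) = -16592 + 3249/8 = -129487/8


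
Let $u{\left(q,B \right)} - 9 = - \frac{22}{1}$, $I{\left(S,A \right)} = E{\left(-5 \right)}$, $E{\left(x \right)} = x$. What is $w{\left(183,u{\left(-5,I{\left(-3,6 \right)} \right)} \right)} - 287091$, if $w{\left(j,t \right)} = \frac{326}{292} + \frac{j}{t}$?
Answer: $- \frac{544923317}{1898} \approx -2.871 \cdot 10^{5}$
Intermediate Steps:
$I{\left(S,A \right)} = -5$
$u{\left(q,B \right)} = -13$ ($u{\left(q,B \right)} = 9 - \frac{22}{1} = 9 - 22 = -13$)
$w{\left(j,t \right)} = \frac{163}{146} + \frac{j}{t}$ ($w{\left(j,t \right)} = 326 \cdot \frac{1}{292} + \frac{j}{t} = \frac{163}{146} + \frac{j}{t}$)
$w{\left(183,u{\left(-5,I{\left(-3,6 \right)} \right)} \right)} - 287091 = \left(\frac{163}{146} + \frac{183}{-13}\right) - 287091 = \left(\frac{163}{146} + 183 \left(- \frac{1}{13}\right)\right) - 287091 = \left(\frac{163}{146} - \frac{183}{13}\right) - 287091 = - \frac{24599}{1898} - 287091 = - \frac{544923317}{1898}$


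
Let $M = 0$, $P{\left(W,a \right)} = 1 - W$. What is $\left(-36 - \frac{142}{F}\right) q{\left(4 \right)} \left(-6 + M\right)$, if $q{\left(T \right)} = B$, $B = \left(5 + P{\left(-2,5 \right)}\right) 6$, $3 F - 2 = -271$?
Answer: $\frac{2666304}{269} \approx 9911.9$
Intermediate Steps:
$F = - \frac{269}{3}$ ($F = \frac{2}{3} + \frac{1}{3} \left(-271\right) = \frac{2}{3} - \frac{271}{3} = - \frac{269}{3} \approx -89.667$)
$B = 48$ ($B = \left(5 + \left(1 - -2\right)\right) 6 = \left(5 + \left(1 + 2\right)\right) 6 = \left(5 + 3\right) 6 = 8 \cdot 6 = 48$)
$q{\left(T \right)} = 48$
$\left(-36 - \frac{142}{F}\right) q{\left(4 \right)} \left(-6 + M\right) = \left(-36 - \frac{142}{- \frac{269}{3}}\right) 48 \left(-6 + 0\right) = \left(-36 - - \frac{426}{269}\right) 48 \left(-6\right) = \left(-36 + \frac{426}{269}\right) \left(-288\right) = \left(- \frac{9258}{269}\right) \left(-288\right) = \frac{2666304}{269}$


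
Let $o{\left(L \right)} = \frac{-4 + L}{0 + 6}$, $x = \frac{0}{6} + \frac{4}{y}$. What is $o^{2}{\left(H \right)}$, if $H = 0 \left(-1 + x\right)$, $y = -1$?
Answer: $\frac{4}{9} \approx 0.44444$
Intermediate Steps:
$x = -4$ ($x = \frac{0}{6} + \frac{4}{-1} = 0 \cdot \frac{1}{6} + 4 \left(-1\right) = 0 - 4 = -4$)
$H = 0$ ($H = 0 \left(-1 - 4\right) = 0 \left(-5\right) = 0$)
$o{\left(L \right)} = - \frac{2}{3} + \frac{L}{6}$ ($o{\left(L \right)} = \frac{-4 + L}{6} = \left(-4 + L\right) \frac{1}{6} = - \frac{2}{3} + \frac{L}{6}$)
$o^{2}{\left(H \right)} = \left(- \frac{2}{3} + \frac{1}{6} \cdot 0\right)^{2} = \left(- \frac{2}{3} + 0\right)^{2} = \left(- \frac{2}{3}\right)^{2} = \frac{4}{9}$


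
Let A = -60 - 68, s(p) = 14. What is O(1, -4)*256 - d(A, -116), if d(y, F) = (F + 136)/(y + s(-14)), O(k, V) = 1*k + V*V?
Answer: 248074/57 ≈ 4352.2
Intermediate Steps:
A = -128
O(k, V) = k + V²
d(y, F) = (136 + F)/(14 + y) (d(y, F) = (F + 136)/(y + 14) = (136 + F)/(14 + y))
O(1, -4)*256 - d(A, -116) = (1 + (-4)²)*256 - (136 - 116)/(14 - 128) = (1 + 16)*256 - 20/(-114) = 17*256 - (-1)*20/114 = 4352 - 1*(-10/57) = 4352 + 10/57 = 248074/57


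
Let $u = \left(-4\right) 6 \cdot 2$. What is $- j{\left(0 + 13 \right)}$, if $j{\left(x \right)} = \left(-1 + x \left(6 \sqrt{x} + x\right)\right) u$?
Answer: $8064 + 3744 \sqrt{13} \approx 21563.0$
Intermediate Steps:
$u = -48$ ($u = \left(-24\right) 2 = -48$)
$j{\left(x \right)} = 48 - 48 x \left(x + 6 \sqrt{x}\right)$ ($j{\left(x \right)} = \left(-1 + x \left(6 \sqrt{x} + x\right)\right) \left(-48\right) = \left(-1 + x \left(x + 6 \sqrt{x}\right)\right) \left(-48\right) = 48 - 48 x \left(x + 6 \sqrt{x}\right)$)
$- j{\left(0 + 13 \right)} = - (48 - 288 \left(0 + 13\right)^{\frac{3}{2}} - 48 \left(0 + 13\right)^{2}) = - (48 - 288 \cdot 13^{\frac{3}{2}} - 48 \cdot 13^{2}) = - (48 - 288 \cdot 13 \sqrt{13} - 8112) = - (48 - 3744 \sqrt{13} - 8112) = - (-8064 - 3744 \sqrt{13}) = 8064 + 3744 \sqrt{13}$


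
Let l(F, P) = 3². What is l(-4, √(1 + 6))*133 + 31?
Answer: 1228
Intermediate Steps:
l(F, P) = 9
l(-4, √(1 + 6))*133 + 31 = 9*133 + 31 = 1197 + 31 = 1228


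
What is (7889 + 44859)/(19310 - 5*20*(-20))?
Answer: 26374/10655 ≈ 2.4753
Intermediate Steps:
(7889 + 44859)/(19310 - 5*20*(-20)) = 52748/(19310 - 100*(-20)) = 52748/(19310 + 2000) = 52748/21310 = 52748*(1/21310) = 26374/10655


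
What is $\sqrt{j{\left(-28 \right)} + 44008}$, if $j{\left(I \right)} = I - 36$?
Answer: $2 \sqrt{10986} \approx 209.63$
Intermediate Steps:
$j{\left(I \right)} = -36 + I$
$\sqrt{j{\left(-28 \right)} + 44008} = \sqrt{\left(-36 - 28\right) + 44008} = \sqrt{-64 + 44008} = \sqrt{43944} = 2 \sqrt{10986}$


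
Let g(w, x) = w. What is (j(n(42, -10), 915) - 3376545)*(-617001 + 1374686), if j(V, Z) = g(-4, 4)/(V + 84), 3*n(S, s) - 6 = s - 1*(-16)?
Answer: -56283865720835/22 ≈ -2.5584e+12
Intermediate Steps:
n(S, s) = 22/3 + s/3 (n(S, s) = 2 + (s - 1*(-16))/3 = 2 + (s + 16)/3 = 2 + (16 + s)/3 = 2 + (16/3 + s/3) = 22/3 + s/3)
j(V, Z) = -4/(84 + V) (j(V, Z) = -4/(V + 84) = -4/(84 + V))
(j(n(42, -10), 915) - 3376545)*(-617001 + 1374686) = (-4/(84 + (22/3 + (⅓)*(-10))) - 3376545)*(-617001 + 1374686) = (-4/(84 + (22/3 - 10/3)) - 3376545)*757685 = (-4/(84 + 4) - 3376545)*757685 = (-4/88 - 3376545)*757685 = (-4*1/88 - 3376545)*757685 = (-1/22 - 3376545)*757685 = -74283991/22*757685 = -56283865720835/22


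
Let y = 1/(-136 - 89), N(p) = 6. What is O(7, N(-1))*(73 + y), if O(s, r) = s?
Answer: 114968/225 ≈ 510.97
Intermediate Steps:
y = -1/225 (y = 1/(-225) = -1/225 ≈ -0.0044444)
O(7, N(-1))*(73 + y) = 7*(73 - 1/225) = 7*(16424/225) = 114968/225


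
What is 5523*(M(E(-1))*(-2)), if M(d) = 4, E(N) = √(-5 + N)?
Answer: -44184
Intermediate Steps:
5523*(M(E(-1))*(-2)) = 5523*(4*(-2)) = 5523*(-8) = -44184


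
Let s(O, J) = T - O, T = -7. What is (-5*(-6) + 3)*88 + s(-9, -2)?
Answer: 2906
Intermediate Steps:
s(O, J) = -7 - O
(-5*(-6) + 3)*88 + s(-9, -2) = (-5*(-6) + 3)*88 + (-7 - 1*(-9)) = (30 + 3)*88 + (-7 + 9) = 33*88 + 2 = 2904 + 2 = 2906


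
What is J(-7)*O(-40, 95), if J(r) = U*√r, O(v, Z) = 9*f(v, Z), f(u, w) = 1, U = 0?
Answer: 0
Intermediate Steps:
O(v, Z) = 9 (O(v, Z) = 9*1 = 9)
J(r) = 0 (J(r) = 0*√r = 0)
J(-7)*O(-40, 95) = 0*9 = 0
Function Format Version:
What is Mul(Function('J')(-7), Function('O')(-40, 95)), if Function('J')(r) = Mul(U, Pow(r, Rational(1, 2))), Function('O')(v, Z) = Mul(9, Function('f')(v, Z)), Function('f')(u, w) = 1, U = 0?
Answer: 0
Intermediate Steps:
Function('O')(v, Z) = 9 (Function('O')(v, Z) = Mul(9, 1) = 9)
Function('J')(r) = 0 (Function('J')(r) = Mul(0, Pow(r, Rational(1, 2))) = 0)
Mul(Function('J')(-7), Function('O')(-40, 95)) = Mul(0, 9) = 0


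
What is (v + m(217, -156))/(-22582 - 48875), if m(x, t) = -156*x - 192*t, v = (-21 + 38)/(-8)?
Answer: 31217/571656 ≈ 0.054608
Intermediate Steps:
v = -17/8 (v = 17*(-1/8) = -17/8 ≈ -2.1250)
m(x, t) = -192*t - 156*x
(v + m(217, -156))/(-22582 - 48875) = (-17/8 + (-192*(-156) - 156*217))/(-22582 - 48875) = (-17/8 + (29952 - 33852))/(-71457) = (-17/8 - 3900)*(-1/71457) = -31217/8*(-1/71457) = 31217/571656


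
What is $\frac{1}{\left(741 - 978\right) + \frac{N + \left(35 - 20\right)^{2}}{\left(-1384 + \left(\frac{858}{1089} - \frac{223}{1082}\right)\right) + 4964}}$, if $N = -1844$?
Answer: $- \frac{127848253}{30357843975} \approx -0.0042114$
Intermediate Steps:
$\frac{1}{\left(741 - 978\right) + \frac{N + \left(35 - 20\right)^{2}}{\left(-1384 + \left(\frac{858}{1089} - \frac{223}{1082}\right)\right) + 4964}} = \frac{1}{\left(741 - 978\right) + \frac{-1844 + \left(35 - 20\right)^{2}}{\left(-1384 + \left(\frac{858}{1089} - \frac{223}{1082}\right)\right) + 4964}} = \frac{1}{-237 + \frac{-1844 + 15^{2}}{\left(-1384 + \left(858 \cdot \frac{1}{1089} - \frac{223}{1082}\right)\right) + 4964}} = \frac{1}{-237 + \frac{-1844 + 225}{\left(-1384 + \left(\frac{26}{33} - \frac{223}{1082}\right)\right) + 4964}} = \frac{1}{-237 - \frac{1619}{\left(-1384 + \frac{20773}{35706}\right) + 4964}} = \frac{1}{-237 - \frac{1619}{- \frac{49396331}{35706} + 4964}} = \frac{1}{-237 - \frac{1619}{\frac{127848253}{35706}}} = \frac{1}{-237 - \frac{57808014}{127848253}} = \frac{1}{- \frac{30357843975}{127848253}} = - \frac{127848253}{30357843975}$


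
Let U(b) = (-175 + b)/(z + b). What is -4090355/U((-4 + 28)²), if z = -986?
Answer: 1677045550/401 ≈ 4.1822e+6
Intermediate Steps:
U(b) = (-175 + b)/(-986 + b)
-4090355/U((-4 + 28)²) = -4090355*(-986 + (-4 + 28)²)/(-175 + (-4 + 28)²) = -4090355*(-986 + 24²)/(-175 + 24²) = -4090355*(-986 + 576)/(-175 + 576) = -4090355/(401/(-410)) = -4090355/((-1/410*401)) = -4090355/(-401/410) = -4090355*(-410/401) = 1677045550/401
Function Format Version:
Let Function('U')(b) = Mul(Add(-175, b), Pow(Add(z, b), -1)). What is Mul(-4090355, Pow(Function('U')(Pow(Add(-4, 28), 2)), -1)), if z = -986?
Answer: Rational(1677045550, 401) ≈ 4.1822e+6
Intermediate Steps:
Function('U')(b) = Mul(Pow(Add(-986, b), -1), Add(-175, b)) (Function('U')(b) = Mul(Add(-175, b), Pow(Add(-986, b), -1)) = Mul(Pow(Add(-986, b), -1), Add(-175, b)))
Mul(-4090355, Pow(Function('U')(Pow(Add(-4, 28), 2)), -1)) = Mul(-4090355, Pow(Mul(Pow(Add(-986, Pow(Add(-4, 28), 2)), -1), Add(-175, Pow(Add(-4, 28), 2))), -1)) = Mul(-4090355, Pow(Mul(Pow(Add(-986, Pow(24, 2)), -1), Add(-175, Pow(24, 2))), -1)) = Mul(-4090355, Pow(Mul(Pow(Add(-986, 576), -1), Add(-175, 576)), -1)) = Mul(-4090355, Pow(Mul(Pow(-410, -1), 401), -1)) = Mul(-4090355, Pow(Mul(Rational(-1, 410), 401), -1)) = Mul(-4090355, Pow(Rational(-401, 410), -1)) = Mul(-4090355, Rational(-410, 401)) = Rational(1677045550, 401)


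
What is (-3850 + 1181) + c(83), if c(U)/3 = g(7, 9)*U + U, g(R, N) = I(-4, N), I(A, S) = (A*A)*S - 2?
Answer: 32938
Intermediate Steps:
I(A, S) = -2 + S*A² (I(A, S) = A²*S - 2 = S*A² - 2 = -2 + S*A²)
g(R, N) = -2 + 16*N (g(R, N) = -2 + N*(-4)² = -2 + N*16 = -2 + 16*N)
c(U) = 429*U (c(U) = 3*((-2 + 16*9)*U + U) = 3*((-2 + 144)*U + U) = 3*(142*U + U) = 3*(143*U) = 429*U)
(-3850 + 1181) + c(83) = (-3850 + 1181) + 429*83 = -2669 + 35607 = 32938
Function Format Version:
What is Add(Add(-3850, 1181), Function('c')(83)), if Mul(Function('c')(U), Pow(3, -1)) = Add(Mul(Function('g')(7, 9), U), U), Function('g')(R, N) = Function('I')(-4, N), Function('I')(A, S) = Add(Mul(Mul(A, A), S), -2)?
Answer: 32938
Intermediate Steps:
Function('I')(A, S) = Add(-2, Mul(S, Pow(A, 2))) (Function('I')(A, S) = Add(Mul(Pow(A, 2), S), -2) = Add(Mul(S, Pow(A, 2)), -2) = Add(-2, Mul(S, Pow(A, 2))))
Function('g')(R, N) = Add(-2, Mul(16, N)) (Function('g')(R, N) = Add(-2, Mul(N, Pow(-4, 2))) = Add(-2, Mul(N, 16)) = Add(-2, Mul(16, N)))
Function('c')(U) = Mul(429, U) (Function('c')(U) = Mul(3, Add(Mul(Add(-2, Mul(16, 9)), U), U)) = Mul(3, Add(Mul(Add(-2, 144), U), U)) = Mul(3, Add(Mul(142, U), U)) = Mul(3, Mul(143, U)) = Mul(429, U))
Add(Add(-3850, 1181), Function('c')(83)) = Add(Add(-3850, 1181), Mul(429, 83)) = Add(-2669, 35607) = 32938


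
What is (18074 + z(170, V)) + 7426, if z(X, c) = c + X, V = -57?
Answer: 25613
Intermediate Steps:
z(X, c) = X + c
(18074 + z(170, V)) + 7426 = (18074 + (170 - 57)) + 7426 = (18074 + 113) + 7426 = 18187 + 7426 = 25613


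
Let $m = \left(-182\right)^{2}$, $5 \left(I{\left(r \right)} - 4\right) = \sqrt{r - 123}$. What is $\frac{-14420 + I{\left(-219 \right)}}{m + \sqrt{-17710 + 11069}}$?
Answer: $- \frac{477515584}{1097206017} + \frac{\sqrt{252358}}{1828676695} + \frac{14416 i \sqrt{6641}}{1097206017} + \frac{33124 i \sqrt{38}}{1828676695} \approx -0.43521 + 0.0011824 i$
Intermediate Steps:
$I{\left(r \right)} = 4 + \frac{\sqrt{-123 + r}}{5}$ ($I{\left(r \right)} = 4 + \frac{\sqrt{r - 123}}{5} = 4 + \frac{\sqrt{-123 + r}}{5}$)
$m = 33124$
$\frac{-14420 + I{\left(-219 \right)}}{m + \sqrt{-17710 + 11069}} = \frac{-14420 + \left(4 + \frac{\sqrt{-123 - 219}}{5}\right)}{33124 + \sqrt{-17710 + 11069}} = \frac{-14420 + \left(4 + \frac{\sqrt{-342}}{5}\right)}{33124 + \sqrt{-6641}} = \frac{-14420 + \left(4 + \frac{3 i \sqrt{38}}{5}\right)}{33124 + i \sqrt{6641}} = \frac{-14416 + \frac{3 i \sqrt{38}}{5}}{33124 + i \sqrt{6641}}$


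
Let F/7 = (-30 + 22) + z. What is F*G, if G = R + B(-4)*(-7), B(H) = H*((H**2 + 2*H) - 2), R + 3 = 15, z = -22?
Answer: -37800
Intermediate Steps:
R = 12 (R = -3 + 15 = 12)
B(H) = H*(-2 + H**2 + 2*H)
G = 180 (G = 12 - 4*(-2 + (-4)**2 + 2*(-4))*(-7) = 12 - 4*(-2 + 16 - 8)*(-7) = 12 - 4*6*(-7) = 12 - 24*(-7) = 12 + 168 = 180)
F = -210 (F = 7*((-30 + 22) - 22) = 7*(-8 - 22) = 7*(-30) = -210)
F*G = -210*180 = -37800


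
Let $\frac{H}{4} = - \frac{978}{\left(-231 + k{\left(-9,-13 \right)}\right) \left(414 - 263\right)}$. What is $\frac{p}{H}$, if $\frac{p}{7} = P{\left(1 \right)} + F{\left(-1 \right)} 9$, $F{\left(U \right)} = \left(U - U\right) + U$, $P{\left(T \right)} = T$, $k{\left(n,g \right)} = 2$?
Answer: $- \frac{242053}{489} \approx -495.0$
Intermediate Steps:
$F{\left(U \right)} = U$ ($F{\left(U \right)} = 0 + U = U$)
$H = \frac{3912}{34579}$ ($H = 4 \left(- \frac{978}{\left(-231 + 2\right) \left(414 - 263\right)}\right) = 4 \left(- \frac{978}{\left(-229\right) 151}\right) = 4 \left(- \frac{978}{-34579}\right) = 4 \left(\left(-978\right) \left(- \frac{1}{34579}\right)\right) = 4 \cdot \frac{978}{34579} = \frac{3912}{34579} \approx 0.11313$)
$p = -56$ ($p = 7 \left(1 - 9\right) = 7 \left(-8\right) = -56$)
$\frac{p}{H} = - \frac{56}{\frac{3912}{34579}} = \left(-56\right) \frac{34579}{3912} = - \frac{242053}{489}$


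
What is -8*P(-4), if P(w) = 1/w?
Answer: 2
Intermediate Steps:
P(w) = 1/w
-8*P(-4) = -8/(-4) = -8*(-¼) = 2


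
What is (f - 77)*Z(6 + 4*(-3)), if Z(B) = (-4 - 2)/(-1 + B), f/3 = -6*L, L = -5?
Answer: 78/7 ≈ 11.143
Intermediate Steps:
f = 90 (f = 3*(-6*(-5)) = 3*30 = 90)
Z(B) = -6/(-1 + B)
(f - 77)*Z(6 + 4*(-3)) = (90 - 77)*(-6/(-1 + (6 + 4*(-3)))) = 13*(-6/(-1 + (6 - 12))) = 13*(-6/(-1 - 6)) = 13*(-6/(-7)) = 13*(-6*(-1/7)) = 13*(6/7) = 78/7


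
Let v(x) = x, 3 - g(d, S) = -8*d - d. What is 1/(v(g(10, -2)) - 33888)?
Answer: -1/33795 ≈ -2.9590e-5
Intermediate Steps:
g(d, S) = 3 + 9*d (g(d, S) = 3 - (-8*d - d) = 3 - (-9)*d = 3 + 9*d)
1/(v(g(10, -2)) - 33888) = 1/((3 + 9*10) - 33888) = 1/((3 + 90) - 33888) = 1/(93 - 33888) = 1/(-33795) = -1/33795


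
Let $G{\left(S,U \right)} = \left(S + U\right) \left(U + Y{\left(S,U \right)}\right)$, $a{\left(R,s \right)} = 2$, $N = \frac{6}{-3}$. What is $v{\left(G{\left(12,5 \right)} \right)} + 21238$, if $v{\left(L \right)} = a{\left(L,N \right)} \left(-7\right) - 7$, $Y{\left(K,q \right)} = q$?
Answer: $21217$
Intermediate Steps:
$N = -2$ ($N = 6 \left(- \frac{1}{3}\right) = -2$)
$G{\left(S,U \right)} = 2 U \left(S + U\right)$ ($G{\left(S,U \right)} = \left(S + U\right) \left(U + U\right) = \left(S + U\right) 2 U = 2 U \left(S + U\right)$)
$v{\left(L \right)} = -21$ ($v{\left(L \right)} = 2 \left(-7\right) - 7 = -14 - 7 = -21$)
$v{\left(G{\left(12,5 \right)} \right)} + 21238 = -21 + 21238 = 21217$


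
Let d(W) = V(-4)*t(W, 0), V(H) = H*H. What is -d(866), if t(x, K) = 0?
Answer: 0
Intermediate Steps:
V(H) = H²
d(W) = 0 (d(W) = (-4)²*0 = 16*0 = 0)
-d(866) = -1*0 = 0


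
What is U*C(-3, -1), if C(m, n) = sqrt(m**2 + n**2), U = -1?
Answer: -sqrt(10) ≈ -3.1623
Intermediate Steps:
U*C(-3, -1) = -sqrt((-3)**2 + (-1)**2) = -sqrt(9 + 1) = -sqrt(10)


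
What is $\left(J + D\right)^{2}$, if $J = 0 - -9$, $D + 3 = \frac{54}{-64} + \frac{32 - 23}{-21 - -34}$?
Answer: $\frac{5919489}{173056} \approx 34.206$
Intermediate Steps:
$D = - \frac{1311}{416}$ ($D = -3 + \left(\frac{54}{-64} + \frac{32 - 23}{-21 - -34}\right) = -3 + \left(54 \left(- \frac{1}{64}\right) + \frac{32 - 23}{-21 + 34}\right) = -3 - \left(\frac{27}{32} - \frac{9}{13}\right) = -3 + \left(- \frac{27}{32} + 9 \cdot \frac{1}{13}\right) = -3 + \left(- \frac{27}{32} + \frac{9}{13}\right) = -3 - \frac{63}{416} = - \frac{1311}{416} \approx -3.1514$)
$J = 9$ ($J = 0 + 9 = 9$)
$\left(J + D\right)^{2} = \left(9 - \frac{1311}{416}\right)^{2} = \left(\frac{2433}{416}\right)^{2} = \frac{5919489}{173056}$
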